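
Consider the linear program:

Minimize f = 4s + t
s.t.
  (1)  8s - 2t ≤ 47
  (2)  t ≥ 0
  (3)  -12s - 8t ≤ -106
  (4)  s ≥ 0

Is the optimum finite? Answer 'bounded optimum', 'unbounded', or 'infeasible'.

Corner points and f = 4s + t:
  (147/22, 71/22) → f = 659/22
  (0, 53/4) → f = 53/4
The feasible region has finitely many vertices and no improving ray; the minimum is 53/4 at (0, 53/4).

bounded optimum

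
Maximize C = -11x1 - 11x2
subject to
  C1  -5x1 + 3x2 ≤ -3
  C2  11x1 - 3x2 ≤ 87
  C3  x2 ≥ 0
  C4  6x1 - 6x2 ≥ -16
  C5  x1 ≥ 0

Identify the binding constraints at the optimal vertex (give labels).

C1 and C3

Feasible corners and C = -11x1 - 11x2:
  (3/5, 0) → C = -33/5
  (11/2, 49/6) → C = -451/3
  (87/11, 0) → C = -87
  (95/8, 349/24) → C = -3487/12

The maximum is at (3/5, 0). Substituting into each constraint, equality holds for C1 and C3; the remaining constraints have slack.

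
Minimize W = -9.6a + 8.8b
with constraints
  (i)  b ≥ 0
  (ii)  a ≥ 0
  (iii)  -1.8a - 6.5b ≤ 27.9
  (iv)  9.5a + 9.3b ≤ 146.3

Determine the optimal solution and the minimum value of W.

Extreme points and W = -9.6a + 8.8b:
  (0, 0) → W = 0
  (77/5, 0) → W = -3696/25
  (0, 1463/93) → W = 64372/465

At the optimal vertex, b = 0 and 9.5a + 9.3b = 146.3.
Solving simultaneously gives a = 77/5, b = 0.

a = 15.4, b = 0, minimum W = -147.84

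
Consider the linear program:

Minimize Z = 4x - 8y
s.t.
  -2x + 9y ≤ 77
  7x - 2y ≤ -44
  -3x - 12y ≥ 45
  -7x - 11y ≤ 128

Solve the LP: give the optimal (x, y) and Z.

Corner points and Z = 4x - 8y:
  (-103/15, -61/30) → Z = -56/5
  (-740/91, -84/13) → Z = 1744/91
  (-347/17, 23/17) → Z = -1572/17

At the optimal vertex, -3x - 12y = 45 and -7x - 11y = 128.
Solving simultaneously gives x = -347/17, y = 23/17.

x = -347/17, y = 23/17, minimum Z = -1572/17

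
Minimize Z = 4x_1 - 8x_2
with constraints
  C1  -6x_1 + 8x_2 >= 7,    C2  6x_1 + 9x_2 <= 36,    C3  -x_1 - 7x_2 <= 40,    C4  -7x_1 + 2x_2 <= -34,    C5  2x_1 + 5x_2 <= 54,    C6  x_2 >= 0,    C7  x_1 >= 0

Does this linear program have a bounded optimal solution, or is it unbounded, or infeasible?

infeasible

The boundaries -6x_1 + 8x_2 = 7 and 6x_1 + 9x_2 = 36 meet at (75/34, 43/17), but that point violates -7x_1 + 2x_2 ≤ -34. Every candidate vertex is excluded by some other constraint, so the feasible region is empty.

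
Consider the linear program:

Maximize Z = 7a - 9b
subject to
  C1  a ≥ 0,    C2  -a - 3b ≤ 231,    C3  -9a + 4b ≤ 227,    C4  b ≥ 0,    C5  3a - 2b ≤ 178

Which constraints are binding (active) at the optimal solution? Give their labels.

Corner points and Z = 7a - 9b:
  (0, 227/4) → Z = -2043/4
  (0, 0) → Z = 0
  (178/3, 0) → Z = 1246/3
The feasible region is unbounded (it extends along (4, 9), (2, 3)), but Z strictly decreases along every unbounded feasible direction, so there is no improving ray and the maximum is attained at a vertex.

The maximum is at (178/3, 0). Substituting into each constraint, equality holds for C4 and C5; the remaining constraints have slack.

C4 and C5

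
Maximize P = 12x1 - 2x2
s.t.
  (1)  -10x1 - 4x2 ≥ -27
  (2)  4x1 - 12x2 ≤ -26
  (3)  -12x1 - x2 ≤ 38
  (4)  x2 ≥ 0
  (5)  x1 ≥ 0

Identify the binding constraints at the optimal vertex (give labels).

(1) and (2)

Extreme points and P = 12x1 - 2x2:
  (55/34, 46/17) → P = 14
  (0, 27/4) → P = -27/2
  (0, 13/6) → P = -13/3

The maximum is at (55/34, 46/17). Substituting into each constraint, equality holds for (1) and (2); the remaining constraints have slack.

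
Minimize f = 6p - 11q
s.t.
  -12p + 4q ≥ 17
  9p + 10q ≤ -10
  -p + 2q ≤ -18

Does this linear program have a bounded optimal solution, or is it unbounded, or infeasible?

From the feasible point (-53/10, -233/20), moving in the direction (-2, -1) keeps every constraint satisfied while f decreases without bound.

unbounded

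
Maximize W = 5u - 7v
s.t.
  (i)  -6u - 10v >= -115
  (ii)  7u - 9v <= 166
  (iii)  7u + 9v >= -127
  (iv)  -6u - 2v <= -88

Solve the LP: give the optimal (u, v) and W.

Feasible corners and W = 5u - 7v:
  (2695/124, -191/124) → W = 3703/31
  (325/24, 27/8) → W = 529/12
  (281/17, -95/17) → W = 2070/17

The binding constraints are 7u - 9v = 166 and -6u - 2v = -88.
Solving simultaneously gives u = 281/17, v = -95/17.

u = 281/17, v = -95/17, maximum W = 2070/17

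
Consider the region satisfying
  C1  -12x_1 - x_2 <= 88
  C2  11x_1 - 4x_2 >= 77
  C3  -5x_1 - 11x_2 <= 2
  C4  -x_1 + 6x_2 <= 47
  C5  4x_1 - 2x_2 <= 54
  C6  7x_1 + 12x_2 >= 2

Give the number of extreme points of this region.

Intersecting each pair of boundary lines and keeping only the points that satisfy every inequality leaves:
  (839/141, -407/141)
  (325/31, 297/31)
  (295/27, -139/27)
  (19, 11)

4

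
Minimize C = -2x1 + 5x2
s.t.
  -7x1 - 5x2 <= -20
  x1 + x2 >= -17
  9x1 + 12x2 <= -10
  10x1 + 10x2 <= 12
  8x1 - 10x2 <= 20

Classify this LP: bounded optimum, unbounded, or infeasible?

The boundaries -7x1 - 5x2 = -20 and x1 + x2 = -17 meet at (105/2, -139/2), but that point violates 8x1 - 10x2 ≤ 20. Every candidate vertex is excluded by some other constraint, so the feasible region is empty.

infeasible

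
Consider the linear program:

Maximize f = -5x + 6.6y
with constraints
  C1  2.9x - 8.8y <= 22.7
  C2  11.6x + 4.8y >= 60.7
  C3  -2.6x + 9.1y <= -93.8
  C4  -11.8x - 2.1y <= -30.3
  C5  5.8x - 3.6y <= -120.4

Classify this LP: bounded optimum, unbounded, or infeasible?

infeasible

The boundaries -11.8x - 2.1y = -30.3 and 5.8x - 3.6y = -120.4 meet at (-2396/911, 79823/2733), but that point violates -2.6x + 9.1y ≤ -93.8. Every candidate vertex is excluded by some other constraint, so the feasible region is empty.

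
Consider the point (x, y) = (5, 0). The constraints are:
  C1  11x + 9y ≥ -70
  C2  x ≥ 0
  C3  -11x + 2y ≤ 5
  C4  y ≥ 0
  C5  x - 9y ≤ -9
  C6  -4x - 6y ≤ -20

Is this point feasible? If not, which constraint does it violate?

not feasible — violates C5

Constraint C5: x - 9y = 5, which is not ≤ -9. All other constraints are satisfied.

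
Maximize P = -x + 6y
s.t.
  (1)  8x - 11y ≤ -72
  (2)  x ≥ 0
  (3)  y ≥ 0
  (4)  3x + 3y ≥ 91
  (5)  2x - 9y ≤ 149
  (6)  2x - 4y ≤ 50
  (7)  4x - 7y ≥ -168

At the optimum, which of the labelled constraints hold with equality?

(1) and (7)

Vertices and P = -x + 6y:
  (785/57, 944/57) → P = 4879/57
  (112, 88) → P = 416
  (133/33, 868/33) → P = 5075/33

The maximum is at (112, 88). Substituting into each constraint, equality holds for (1) and (7); the remaining constraints have slack.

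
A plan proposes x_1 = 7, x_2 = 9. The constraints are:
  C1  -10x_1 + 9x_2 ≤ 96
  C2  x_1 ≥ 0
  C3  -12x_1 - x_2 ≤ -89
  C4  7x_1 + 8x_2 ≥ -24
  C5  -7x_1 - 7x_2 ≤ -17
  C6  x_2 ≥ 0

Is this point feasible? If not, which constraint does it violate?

C1: 11 ≤ 96 ✓
C2: 7 ≥ 0 ✓
C3: -93 ≤ -89 ✓
C4: 121 ≥ -24 ✓
C5: -112 ≤ -17 ✓
C6: 9 ≥ 0 ✓

feasible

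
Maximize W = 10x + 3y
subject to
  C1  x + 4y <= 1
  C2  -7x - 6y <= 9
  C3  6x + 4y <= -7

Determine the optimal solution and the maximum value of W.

Feasible corners and W = 10x + 3y:
  (-21/11, 8/11) → W = -186/11
  (-8/5, 13/20) → W = -281/20
  (-3/4, -5/8) → W = -75/8

The binding constraints are -7x - 6y = 9 and 6x + 4y = -7.
Solving simultaneously gives x = -3/4, y = -5/8.

x = -3/4, y = -5/8, maximum W = -75/8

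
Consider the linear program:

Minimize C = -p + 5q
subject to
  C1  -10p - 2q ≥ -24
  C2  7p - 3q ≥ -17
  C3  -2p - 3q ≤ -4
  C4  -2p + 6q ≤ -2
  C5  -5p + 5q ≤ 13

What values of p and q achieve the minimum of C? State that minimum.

p = 32/13, q = -4/13, minimum C = -4

Vertices and C = -p + 5q:
  (32/13, -4/13) → C = -4
  (37/16, 7/16) → C = -1/8
  (5/3, 2/9) → C = -5/9

At the optimal vertex, -10p - 2q = -24 and -2p - 3q = -4.
Solving simultaneously gives p = 32/13, q = -4/13.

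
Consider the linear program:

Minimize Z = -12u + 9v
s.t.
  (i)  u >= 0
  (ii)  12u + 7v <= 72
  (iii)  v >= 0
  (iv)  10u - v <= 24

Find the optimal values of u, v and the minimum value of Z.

u = 12/5, v = 0, minimum Z = -144/5

Vertices and Z = -12u + 9v:
  (0, 72/7) → Z = 648/7
  (0, 0) → Z = 0
  (120/41, 216/41) → Z = 504/41
  (12/5, 0) → Z = -144/5

The optimum lies where v = 0 and 10u - v = 24.
Solving simultaneously gives u = 12/5, v = 0.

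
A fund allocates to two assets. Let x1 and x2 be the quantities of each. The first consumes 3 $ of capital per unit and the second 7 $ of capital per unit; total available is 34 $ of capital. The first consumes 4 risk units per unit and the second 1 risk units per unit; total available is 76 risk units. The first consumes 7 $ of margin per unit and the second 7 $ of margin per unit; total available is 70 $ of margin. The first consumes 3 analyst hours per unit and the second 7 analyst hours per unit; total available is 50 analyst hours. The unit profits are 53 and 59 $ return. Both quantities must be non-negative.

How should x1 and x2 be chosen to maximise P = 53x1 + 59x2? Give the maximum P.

Vertices and P = 53x1 + 59x2:
  (0, 0) → P = 0
  (0, 34/7) → P = 2006/7
  (10, 0) → P = 530
  (9, 1) → P = 536

The optimum lies where 3x1 + 7x2 = 34 and 7x1 + 7x2 = 70.
Solving simultaneously gives x1 = 9, x2 = 1.

x1 = 9, x2 = 1, maximum P = 536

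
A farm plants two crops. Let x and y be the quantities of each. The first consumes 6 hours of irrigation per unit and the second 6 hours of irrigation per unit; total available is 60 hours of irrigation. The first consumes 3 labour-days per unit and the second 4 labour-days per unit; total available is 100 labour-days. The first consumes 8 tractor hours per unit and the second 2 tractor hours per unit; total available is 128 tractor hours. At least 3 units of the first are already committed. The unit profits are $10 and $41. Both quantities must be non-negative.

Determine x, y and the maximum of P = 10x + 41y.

x = 3, y = 7, maximum P = 317

Extreme points and P = 10x + 41y:
  (10, 0) → P = 100
  (3, 0) → P = 30
  (3, 7) → P = 317

At the optimal vertex, 6x + 6y = 60 and x = 3.
Solving simultaneously gives x = 3, y = 7.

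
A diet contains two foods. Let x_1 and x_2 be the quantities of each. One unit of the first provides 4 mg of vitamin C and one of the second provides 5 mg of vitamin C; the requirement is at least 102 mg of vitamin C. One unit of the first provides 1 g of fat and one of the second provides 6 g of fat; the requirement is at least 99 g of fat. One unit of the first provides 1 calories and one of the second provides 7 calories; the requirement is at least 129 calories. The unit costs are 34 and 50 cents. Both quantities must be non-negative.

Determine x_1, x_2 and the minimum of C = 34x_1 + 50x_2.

x_1 = 3, x_2 = 18, minimum C = 1002

The feasible region is unbounded (it extends along (0, 1), (1, 0)), but C strictly increases along every unbounded feasible direction, so there is no improving ray and the minimum is attained at a vertex.

At the optimal vertex, 4x_1 + 5x_2 = 102 and x_1 + 7x_2 = 129.
Solving simultaneously gives x_1 = 3, x_2 = 18.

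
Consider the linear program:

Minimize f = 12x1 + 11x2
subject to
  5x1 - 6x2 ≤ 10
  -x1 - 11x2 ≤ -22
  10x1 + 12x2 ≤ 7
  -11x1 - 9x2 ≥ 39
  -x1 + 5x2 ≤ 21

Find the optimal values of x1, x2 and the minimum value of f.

Vertices and f = 12x1 + 11x2:
  (-627/112, 281/112) → f = -4433/112
  (-121/16, 43/16) → f = -979/16
  (-6, 3) → f = -39

x1 = -121/16, x2 = 43/16, minimum f = -979/16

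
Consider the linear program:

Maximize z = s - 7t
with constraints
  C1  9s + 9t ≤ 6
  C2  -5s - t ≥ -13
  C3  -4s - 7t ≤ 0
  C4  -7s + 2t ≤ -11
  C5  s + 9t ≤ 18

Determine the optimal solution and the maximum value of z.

s = 14/9, t = -8/9, maximum z = 70/9

The binding constraints are 9s + 9t = 6 and -4s - 7t = 0.
Solving simultaneously gives s = 14/9, t = -8/9.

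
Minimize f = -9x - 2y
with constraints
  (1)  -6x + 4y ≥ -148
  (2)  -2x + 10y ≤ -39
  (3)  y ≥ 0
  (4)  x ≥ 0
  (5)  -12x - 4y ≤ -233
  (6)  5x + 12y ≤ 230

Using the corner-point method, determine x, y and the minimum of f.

Extreme points and f = -9x - 2y:
  (331/13, 31/26) → f = -3010/13
  (74/3, 0) → f = -222
  (39/2, 0) → f = -351/2

x = 331/13, y = 31/26, minimum f = -3010/13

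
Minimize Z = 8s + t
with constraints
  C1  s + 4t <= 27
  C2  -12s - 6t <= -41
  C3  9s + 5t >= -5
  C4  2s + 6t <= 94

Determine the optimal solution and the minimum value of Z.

Feasible corners and Z = 8s + t:
  (1/21, 283/42) → Z = 299/42
  (107, -20) → Z = 836
  (235/6, -143/2) → Z = 1451/6
The feasible region is unbounded (it extends along (3, -1), (5, -9)), but Z strictly increases along every unbounded feasible direction, so there is no improving ray and the minimum is attained at a vertex.

s = 1/21, t = 283/42, minimum Z = 299/42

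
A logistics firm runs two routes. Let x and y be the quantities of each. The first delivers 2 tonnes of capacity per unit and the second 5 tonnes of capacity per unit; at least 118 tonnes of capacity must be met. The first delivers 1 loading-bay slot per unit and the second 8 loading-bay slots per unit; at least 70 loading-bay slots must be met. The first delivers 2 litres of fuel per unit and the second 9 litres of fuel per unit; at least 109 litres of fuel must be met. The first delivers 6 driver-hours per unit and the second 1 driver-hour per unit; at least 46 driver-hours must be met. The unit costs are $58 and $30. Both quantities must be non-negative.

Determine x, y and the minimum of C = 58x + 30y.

The feasible region is unbounded (it extends along (0, 1), (1, 0)), but C strictly increases along every unbounded feasible direction, so there is no improving ray and the minimum is attained at a vertex.

x = 4, y = 22, minimum C = 892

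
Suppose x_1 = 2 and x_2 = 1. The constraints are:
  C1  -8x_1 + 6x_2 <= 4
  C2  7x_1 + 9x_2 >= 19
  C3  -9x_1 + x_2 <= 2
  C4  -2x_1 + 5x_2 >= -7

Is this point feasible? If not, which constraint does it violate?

feasible

C1: -10 ≤ 4 ✓
C2: 23 ≥ 19 ✓
C3: -17 ≤ 2 ✓
C4: 1 ≥ -7 ✓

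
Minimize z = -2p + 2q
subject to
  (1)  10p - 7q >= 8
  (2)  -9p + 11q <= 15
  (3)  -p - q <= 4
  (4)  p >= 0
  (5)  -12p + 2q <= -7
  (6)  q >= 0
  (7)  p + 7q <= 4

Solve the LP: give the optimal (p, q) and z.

p = 4, q = 0, minimum z = -8

Corner points and z = -2p + 2q:
  (4/5, 0) → z = -8/5
  (12/11, 32/77) → z = -104/77
  (4, 0) → z = -8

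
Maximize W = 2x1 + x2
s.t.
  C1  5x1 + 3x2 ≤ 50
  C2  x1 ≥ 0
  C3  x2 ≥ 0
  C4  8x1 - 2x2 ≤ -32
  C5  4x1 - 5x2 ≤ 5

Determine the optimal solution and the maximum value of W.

Corner points and W = 2x1 + x2:
  (0, 50/3) → W = 50/3
  (2/17, 280/17) → W = 284/17
  (0, 16) → W = 16

x1 = 2/17, x2 = 280/17, maximum W = 284/17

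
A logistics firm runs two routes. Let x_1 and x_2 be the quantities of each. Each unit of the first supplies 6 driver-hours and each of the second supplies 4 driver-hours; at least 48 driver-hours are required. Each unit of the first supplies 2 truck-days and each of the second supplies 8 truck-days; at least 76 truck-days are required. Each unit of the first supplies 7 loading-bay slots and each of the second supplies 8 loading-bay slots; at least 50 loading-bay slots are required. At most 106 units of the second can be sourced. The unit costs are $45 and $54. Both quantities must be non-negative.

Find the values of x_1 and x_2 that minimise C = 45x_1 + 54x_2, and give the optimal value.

x_1 = 2, x_2 = 9, minimum C = 576

Corner points and C = 45x_1 + 54x_2:
  (0, 12) → C = 648
  (0, 106) → C = 5724
  (38, 0) → C = 1710
  (2, 9) → C = 576
The feasible region is unbounded (it extends along (1, 0)), but C strictly increases along every unbounded feasible direction, so there is no improving ray and the minimum is attained at a vertex.

At the optimal vertex, 6x_1 + 4x_2 = 48 and 2x_1 + 8x_2 = 76.
Solving simultaneously gives x_1 = 2, x_2 = 9.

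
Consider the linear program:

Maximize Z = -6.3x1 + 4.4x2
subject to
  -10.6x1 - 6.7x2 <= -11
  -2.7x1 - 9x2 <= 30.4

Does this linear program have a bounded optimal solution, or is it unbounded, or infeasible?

unbounded

From the feasible point (30268/7731, -35194/7731), moving in the direction (-6.7, 10.6) keeps every constraint satisfied while Z increases without bound.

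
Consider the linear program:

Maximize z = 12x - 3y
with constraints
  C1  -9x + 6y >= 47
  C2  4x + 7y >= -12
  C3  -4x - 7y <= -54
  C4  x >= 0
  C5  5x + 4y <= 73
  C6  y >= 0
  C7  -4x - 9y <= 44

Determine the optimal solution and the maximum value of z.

x = 125/33, y = 446/33, maximum z = 54/11

Extreme points and z = 12x - 3y:
  (0, 47/6) → z = -47/2
  (125/33, 446/33) → z = 54/11
  (0, 73/4) → z = -219/4

The optimum lies where -9x + 6y = 47 and 5x + 4y = 73.
Solving simultaneously gives x = 125/33, y = 446/33.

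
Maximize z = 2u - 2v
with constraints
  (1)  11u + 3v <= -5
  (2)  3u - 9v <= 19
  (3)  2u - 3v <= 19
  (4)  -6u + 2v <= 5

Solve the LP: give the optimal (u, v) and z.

u = 1/9, v = -56/27, maximum z = 118/27

Feasible corners and z = 2u - 2v:
  (1/9, -56/27) → z = 118/27
  (-5/8, 5/8) → z = -5/2
  (-83/48, -43/16) → z = 23/12

At the optimal vertex, 11u + 3v = -5 and 3u - 9v = 19.
Solving simultaneously gives u = 1/9, v = -56/27.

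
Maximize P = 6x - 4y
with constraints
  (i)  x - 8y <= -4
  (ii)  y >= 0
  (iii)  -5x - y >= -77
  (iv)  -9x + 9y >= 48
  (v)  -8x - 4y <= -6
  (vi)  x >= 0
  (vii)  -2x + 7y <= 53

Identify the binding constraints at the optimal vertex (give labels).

Feasible corners and P = 6x - 4y:
  (0, 16/3) → P = -64/3
  (47/15, 127/15) → P = -226/15
  (0, 53/7) → P = -212/7

The maximum is at (47/15, 127/15). Substituting into each constraint, equality holds for (iv) and (vii); the remaining constraints have slack.

(iv) and (vii)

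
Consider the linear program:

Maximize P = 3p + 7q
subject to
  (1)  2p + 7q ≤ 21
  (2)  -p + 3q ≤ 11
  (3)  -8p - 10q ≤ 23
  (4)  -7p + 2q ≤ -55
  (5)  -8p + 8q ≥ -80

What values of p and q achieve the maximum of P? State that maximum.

p = 91/9, q = 1/9, maximum P = 280/9

The binding constraints are 2p + 7q = 21 and -8p + 8q = -80.
Solving simultaneously gives p = 91/9, q = 1/9.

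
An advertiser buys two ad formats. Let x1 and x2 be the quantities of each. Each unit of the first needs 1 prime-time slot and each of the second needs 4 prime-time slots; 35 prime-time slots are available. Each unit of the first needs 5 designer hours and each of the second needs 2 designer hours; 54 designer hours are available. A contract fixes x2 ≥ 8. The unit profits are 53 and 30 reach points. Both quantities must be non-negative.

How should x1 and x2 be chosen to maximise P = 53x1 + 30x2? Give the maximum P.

Corner points and P = 53x1 + 30x2:
  (0, 35/4) → P = 525/2
  (0, 8) → P = 240
  (3, 8) → P = 399

x1 = 3, x2 = 8, maximum P = 399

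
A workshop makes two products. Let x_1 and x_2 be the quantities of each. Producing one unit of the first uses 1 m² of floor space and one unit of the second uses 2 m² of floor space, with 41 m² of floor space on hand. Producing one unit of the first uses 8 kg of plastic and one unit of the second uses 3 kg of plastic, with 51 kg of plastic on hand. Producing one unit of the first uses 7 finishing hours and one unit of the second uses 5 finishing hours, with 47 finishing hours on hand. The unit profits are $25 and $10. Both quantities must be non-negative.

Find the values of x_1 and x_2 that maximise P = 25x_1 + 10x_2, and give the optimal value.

Extreme points and P = 25x_1 + 10x_2:
  (0, 0) → P = 0
  (0, 47/5) → P = 94
  (51/8, 0) → P = 1275/8
  (6, 1) → P = 160

At the optimal vertex, 8x_1 + 3x_2 = 51 and 7x_1 + 5x_2 = 47.
Solving simultaneously gives x_1 = 6, x_2 = 1.

x_1 = 6, x_2 = 1, maximum P = 160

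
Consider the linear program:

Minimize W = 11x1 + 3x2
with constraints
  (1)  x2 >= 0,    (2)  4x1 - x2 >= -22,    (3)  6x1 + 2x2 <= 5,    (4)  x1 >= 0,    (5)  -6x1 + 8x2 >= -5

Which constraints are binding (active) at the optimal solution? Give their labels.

Extreme points and W = 11x1 + 3x2:
  (5/6, 0) → W = 55/6
  (0, 0) → W = 0
  (0, 5/2) → W = 15/2

The minimum is at (0, 0). Substituting into each constraint, equality holds for (1) and (4); the remaining constraints have slack.

(1) and (4)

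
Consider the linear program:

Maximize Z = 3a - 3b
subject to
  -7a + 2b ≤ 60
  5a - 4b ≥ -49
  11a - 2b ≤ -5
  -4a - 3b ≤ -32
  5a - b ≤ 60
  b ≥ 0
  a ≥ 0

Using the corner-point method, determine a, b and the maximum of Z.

Vertices and Z = 3a - 3b:
  (39/17, 257/17) → Z = -654/17
  (0, 49/4) → Z = -147/4
  (49/41, 372/41) → Z = -969/41
  (0, 32/3) → Z = -32

The binding constraints are 11a - 2b = -5 and -4a - 3b = -32.
Solving simultaneously gives a = 49/41, b = 372/41.

a = 49/41, b = 372/41, maximum Z = -969/41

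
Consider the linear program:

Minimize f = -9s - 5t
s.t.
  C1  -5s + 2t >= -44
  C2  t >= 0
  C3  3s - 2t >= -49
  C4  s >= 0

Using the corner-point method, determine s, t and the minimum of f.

s = 93/2, t = 377/4, minimum f = -3559/4

At the optimal vertex, -5s + 2t = -44 and 3s - 2t = -49.
Solving simultaneously gives s = 93/2, t = 377/4.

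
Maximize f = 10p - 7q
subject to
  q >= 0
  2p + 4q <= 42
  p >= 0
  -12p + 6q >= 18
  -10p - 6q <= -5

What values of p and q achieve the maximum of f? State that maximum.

Corner points and f = 10p - 7q:
  (0, 21/2) → f = -147/2
  (3, 9) → f = -33
  (0, 3) → f = -21

p = 0, q = 3, maximum f = -21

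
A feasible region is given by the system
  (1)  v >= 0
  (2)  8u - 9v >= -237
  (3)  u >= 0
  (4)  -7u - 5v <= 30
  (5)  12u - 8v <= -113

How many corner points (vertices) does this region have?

Of the 10 pairwise boundary intersections, those satisfying every inequality are:
  (0, 79/3)
  (879/44, 485/11)
  (0, 113/8)

3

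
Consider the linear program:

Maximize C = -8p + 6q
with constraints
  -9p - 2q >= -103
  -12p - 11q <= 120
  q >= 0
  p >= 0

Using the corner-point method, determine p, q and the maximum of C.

p = 0, q = 103/2, maximum C = 309

The binding constraints are -9p - 2q = -103 and p = 0.
Solving simultaneously gives p = 0, q = 103/2.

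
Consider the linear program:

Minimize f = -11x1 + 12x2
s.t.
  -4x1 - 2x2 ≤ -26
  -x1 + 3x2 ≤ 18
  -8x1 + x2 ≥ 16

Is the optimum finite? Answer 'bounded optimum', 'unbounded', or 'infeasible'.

infeasible

The boundaries -4x1 - 2x2 = -26 and -x1 + 3x2 = 18 meet at (3, 7), but that point violates -8x1 + x2 ≥ 16. Every candidate vertex is excluded by some other constraint, so the feasible region is empty.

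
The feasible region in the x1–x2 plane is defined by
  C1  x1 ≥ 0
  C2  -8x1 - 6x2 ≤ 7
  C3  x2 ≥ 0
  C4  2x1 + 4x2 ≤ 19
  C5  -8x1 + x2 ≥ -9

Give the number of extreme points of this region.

Pairwise boundary intersections that survive every other constraint:
  (0, 0)
  (0, 19/4)
  (9/8, 0)
  (55/34, 67/17)

4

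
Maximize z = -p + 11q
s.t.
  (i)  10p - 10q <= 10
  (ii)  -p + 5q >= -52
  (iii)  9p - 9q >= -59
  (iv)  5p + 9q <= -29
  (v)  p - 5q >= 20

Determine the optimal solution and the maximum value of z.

Feasible corners and z = -p + 11q:
  (-47/4, -51/4) → z = -257/2
  (-15/4, -19/4) → z = -97/2
  (-763/36, -527/36) → z = -839/6
  (-475/36, -239/36) → z = -359/6

p = -15/4, q = -19/4, maximum z = -97/2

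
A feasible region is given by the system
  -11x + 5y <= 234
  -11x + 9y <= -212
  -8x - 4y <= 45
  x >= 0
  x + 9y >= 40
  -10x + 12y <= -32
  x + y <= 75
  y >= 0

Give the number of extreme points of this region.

4

Pairwise boundary intersections that survive every other constraint:
  (21, 19/9)
  (887/20, 613/20)
  (40, 0)
  (75, 0)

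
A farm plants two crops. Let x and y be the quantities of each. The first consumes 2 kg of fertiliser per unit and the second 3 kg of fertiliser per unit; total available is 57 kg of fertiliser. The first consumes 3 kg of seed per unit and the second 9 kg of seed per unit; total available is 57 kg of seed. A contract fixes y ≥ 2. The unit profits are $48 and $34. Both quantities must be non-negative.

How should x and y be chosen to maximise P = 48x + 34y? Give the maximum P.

Vertices and P = 48x + 34y:
  (0, 19/3) → P = 646/3
  (0, 2) → P = 68
  (13, 2) → P = 692

The binding constraints are 3x + 9y = 57 and y = 2.
Solving simultaneously gives x = 13, y = 2.

x = 13, y = 2, maximum P = 692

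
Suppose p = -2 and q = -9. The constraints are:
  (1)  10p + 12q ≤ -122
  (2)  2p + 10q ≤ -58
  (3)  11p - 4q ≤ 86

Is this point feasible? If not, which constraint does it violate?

feasible

(1): -128 ≤ -122 ✓
(2): -94 ≤ -58 ✓
(3): 14 ≤ 86 ✓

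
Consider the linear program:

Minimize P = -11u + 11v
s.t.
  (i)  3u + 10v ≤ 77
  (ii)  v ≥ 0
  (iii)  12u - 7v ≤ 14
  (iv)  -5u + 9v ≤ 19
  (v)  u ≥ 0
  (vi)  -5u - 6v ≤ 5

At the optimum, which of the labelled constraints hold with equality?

Feasible corners and P = -11u + 11v:
  (7/6, 0) → P = -77/6
  (0, 0) → P = 0
  (259/73, 298/73) → P = 429/73
  (0, 19/9) → P = 209/9

The minimum is at (7/6, 0). Substituting into each constraint, equality holds for (ii) and (iii); the remaining constraints have slack.

(ii) and (iii)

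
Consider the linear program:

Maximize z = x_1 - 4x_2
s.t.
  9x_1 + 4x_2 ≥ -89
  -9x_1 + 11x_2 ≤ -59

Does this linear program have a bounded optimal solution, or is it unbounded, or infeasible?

From the feasible point (-743/135, -148/15), moving in the direction (4, -9) keeps every constraint satisfied while z increases without bound.

unbounded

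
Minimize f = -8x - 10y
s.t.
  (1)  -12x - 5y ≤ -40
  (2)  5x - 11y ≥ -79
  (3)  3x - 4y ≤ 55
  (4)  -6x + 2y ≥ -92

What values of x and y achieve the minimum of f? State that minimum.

x = 585/28, y = 467/28, minimum f = -4675/14

Extreme points and f = -8x - 10y:
  (45/157, 1148/157) → f = -11840/157
  (145/21, -60/7) → f = 640/21
  (585/28, 467/28) → f = -4675/14
  (43/3, -3) → f = -254/3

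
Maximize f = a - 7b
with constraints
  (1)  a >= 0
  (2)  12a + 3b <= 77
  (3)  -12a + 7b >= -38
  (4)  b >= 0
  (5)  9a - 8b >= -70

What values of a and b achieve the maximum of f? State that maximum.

a = 19/6, b = 0, maximum f = 19/6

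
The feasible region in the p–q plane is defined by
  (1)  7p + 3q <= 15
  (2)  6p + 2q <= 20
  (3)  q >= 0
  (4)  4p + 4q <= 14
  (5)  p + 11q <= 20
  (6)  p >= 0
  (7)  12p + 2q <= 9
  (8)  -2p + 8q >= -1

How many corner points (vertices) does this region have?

Pairwise boundary intersections that survive every other constraint:
  (0, 0)
  (1/2, 0)
  (0, 20/11)
  (59/130, 231/130)
  (37/50, 3/50)

5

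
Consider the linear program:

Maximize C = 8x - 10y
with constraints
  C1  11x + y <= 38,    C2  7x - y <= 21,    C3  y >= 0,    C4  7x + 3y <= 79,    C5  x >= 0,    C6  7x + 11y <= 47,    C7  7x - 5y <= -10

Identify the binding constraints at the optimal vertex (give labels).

C5 and C7

Extreme points and C = 8x - 10y:
  (0, 47/11) → C = -470/11
  (0, 2) → C = -20
  (125/112, 57/16) → C = -1495/56

The maximum is at (0, 2). Substituting into each constraint, equality holds for C5 and C7; the remaining constraints have slack.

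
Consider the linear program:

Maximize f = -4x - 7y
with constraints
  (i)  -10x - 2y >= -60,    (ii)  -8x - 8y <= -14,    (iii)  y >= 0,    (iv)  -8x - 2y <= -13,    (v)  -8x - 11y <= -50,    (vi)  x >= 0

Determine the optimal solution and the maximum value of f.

Corner points and f = -4x - 7y:
  (280/47, 10/47) → f = -1190/47
  (0, 30) → f = -210
  (43/72, 37/9) → f = -187/6
  (0, 13/2) → f = -91/2

x = 280/47, y = 10/47, maximum f = -1190/47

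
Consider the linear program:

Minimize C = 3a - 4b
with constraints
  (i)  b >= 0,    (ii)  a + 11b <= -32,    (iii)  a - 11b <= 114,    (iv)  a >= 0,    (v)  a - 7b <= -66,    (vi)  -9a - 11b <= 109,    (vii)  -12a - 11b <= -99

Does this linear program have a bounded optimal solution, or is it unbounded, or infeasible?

The boundaries a = 0 and a - 7b = -66 meet at (0, 66/7), but that point violates a + 11b ≤ -32. Every candidate vertex is excluded by some other constraint, so the feasible region is empty.

infeasible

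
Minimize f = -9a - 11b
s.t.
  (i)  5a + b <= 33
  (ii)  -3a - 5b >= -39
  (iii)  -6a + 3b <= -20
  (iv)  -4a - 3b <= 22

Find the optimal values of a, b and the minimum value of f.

a = 63/11, b = 48/11, minimum f = -1095/11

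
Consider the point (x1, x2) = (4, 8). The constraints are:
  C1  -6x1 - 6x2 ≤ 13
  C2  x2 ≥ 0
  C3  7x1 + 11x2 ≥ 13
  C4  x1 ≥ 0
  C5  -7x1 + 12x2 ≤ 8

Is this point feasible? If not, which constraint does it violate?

not feasible — violates C5

Constraint C5: -7x1 + 12x2 = 68, which is not ≤ 8. All other constraints are satisfied.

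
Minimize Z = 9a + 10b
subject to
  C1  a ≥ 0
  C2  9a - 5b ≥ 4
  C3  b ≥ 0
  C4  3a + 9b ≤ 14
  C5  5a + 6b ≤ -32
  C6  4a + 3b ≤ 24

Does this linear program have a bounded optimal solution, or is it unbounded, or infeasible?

The boundaries a = 0 and 5a + 6b = -32 meet at (0, -16/3), but that point violates b ≥ 0. Every candidate vertex is excluded by some other constraint, so the feasible region is empty.

infeasible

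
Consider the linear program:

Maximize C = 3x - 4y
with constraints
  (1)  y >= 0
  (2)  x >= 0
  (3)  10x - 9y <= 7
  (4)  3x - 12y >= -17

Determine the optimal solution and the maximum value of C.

Extreme points and C = 3x - 4y:
  (0, 0) → C = 0
  (7/10, 0) → C = 21/10
  (0, 17/12) → C = -17/3
  (79/31, 191/93) → C = -53/93

x = 7/10, y = 0, maximum C = 21/10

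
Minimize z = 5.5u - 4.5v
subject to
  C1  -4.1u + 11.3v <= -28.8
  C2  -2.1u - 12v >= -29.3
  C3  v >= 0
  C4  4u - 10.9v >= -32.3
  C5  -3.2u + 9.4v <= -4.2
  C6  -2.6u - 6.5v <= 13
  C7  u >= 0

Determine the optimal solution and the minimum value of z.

u = 288/41, v = 0, minimum z = 1584/41

Feasible corners and z = 5.5u - 4.5v:
  (67669/7293, 5965/7293) → z = 345337/7293
  (288/41, 0) → z = 1584/41
  (293/21, 0) → z = 3223/42

The binding constraints are -4.1u + 11.3v = -28.8 and v = 0.
Solving simultaneously gives u = 288/41, v = 0.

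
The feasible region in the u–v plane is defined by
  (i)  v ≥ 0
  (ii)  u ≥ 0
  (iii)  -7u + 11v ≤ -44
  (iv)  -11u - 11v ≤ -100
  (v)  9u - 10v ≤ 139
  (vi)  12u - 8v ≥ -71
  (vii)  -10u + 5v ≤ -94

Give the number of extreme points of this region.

Intersecting each pair of boundary lines and keeping only the points that satisfy every inequality leaves:
  (139/9, 0)
  (47/5, 0)
  (1089/29, 577/29)
  (814/75, 218/75)

4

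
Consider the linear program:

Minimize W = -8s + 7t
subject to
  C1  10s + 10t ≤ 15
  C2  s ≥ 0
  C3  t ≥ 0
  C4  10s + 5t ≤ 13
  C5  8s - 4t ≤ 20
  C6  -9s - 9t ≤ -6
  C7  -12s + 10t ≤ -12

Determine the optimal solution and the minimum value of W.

Vertices and W = -8s + 7t:
  (13/10, 0) → W = -52/5
  (1, 0) → W = -8
  (19/16, 9/40) → W = -317/40

s = 13/10, t = 0, minimum W = -52/5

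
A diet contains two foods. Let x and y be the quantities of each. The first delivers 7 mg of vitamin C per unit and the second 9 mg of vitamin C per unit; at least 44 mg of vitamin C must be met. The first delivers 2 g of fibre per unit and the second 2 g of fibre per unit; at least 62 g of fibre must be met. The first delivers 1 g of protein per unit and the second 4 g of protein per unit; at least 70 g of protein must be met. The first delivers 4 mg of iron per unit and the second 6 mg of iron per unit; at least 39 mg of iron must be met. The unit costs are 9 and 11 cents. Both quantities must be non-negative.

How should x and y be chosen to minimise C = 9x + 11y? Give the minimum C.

x = 18, y = 13, minimum C = 305

Vertices and C = 9x + 11y:
  (0, 31) → C = 341
  (70, 0) → C = 630
  (18, 13) → C = 305
The feasible region is unbounded (it extends along (0, 1), (1, 0)), but C strictly increases along every unbounded feasible direction, so there is no improving ray and the minimum is attained at a vertex.

At the optimal vertex, 2x + 2y = 62 and x + 4y = 70.
Solving simultaneously gives x = 18, y = 13.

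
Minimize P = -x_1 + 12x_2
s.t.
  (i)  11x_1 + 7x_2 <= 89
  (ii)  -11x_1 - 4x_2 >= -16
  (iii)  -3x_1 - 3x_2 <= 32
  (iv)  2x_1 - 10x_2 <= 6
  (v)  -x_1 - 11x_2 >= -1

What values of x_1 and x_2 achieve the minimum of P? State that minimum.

x_1 = -151/18, x_2 = -41/18, minimum P = -341/18

Extreme points and P = -x_1 + 12x_2:
  (92/59, -17/59) → P = -296/59
  (172/117, -5/117) → P = -232/117
  (-151/18, -41/18) → P = -341/18
  (-71/6, 7/6) → P = 155/6

The optimum lies where -3x_1 - 3x_2 = 32 and 2x_1 - 10x_2 = 6.
Solving simultaneously gives x_1 = -151/18, x_2 = -41/18.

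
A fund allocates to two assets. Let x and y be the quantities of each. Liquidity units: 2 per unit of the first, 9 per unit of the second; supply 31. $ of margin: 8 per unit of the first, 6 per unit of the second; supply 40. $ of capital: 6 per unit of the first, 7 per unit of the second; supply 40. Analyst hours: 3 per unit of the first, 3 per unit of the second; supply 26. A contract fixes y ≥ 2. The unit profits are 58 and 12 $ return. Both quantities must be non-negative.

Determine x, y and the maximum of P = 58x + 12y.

The optimum lies where 8x + 6y = 40 and y = 2.
Solving simultaneously gives x = 7/2, y = 2.

x = 7/2, y = 2, maximum P = 227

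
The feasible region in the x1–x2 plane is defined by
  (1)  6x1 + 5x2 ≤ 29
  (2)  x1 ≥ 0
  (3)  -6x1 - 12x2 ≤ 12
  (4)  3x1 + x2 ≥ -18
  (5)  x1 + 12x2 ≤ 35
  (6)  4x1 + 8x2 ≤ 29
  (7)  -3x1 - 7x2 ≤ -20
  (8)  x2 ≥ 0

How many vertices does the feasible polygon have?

5

Intersecting each pair of boundary lines and keeping only the points that satisfy every inequality leaves:
  (87/28, 29/14)
  (103/27, 11/9)
  (0, 35/12)
  (0, 20/7)
  (17/10, 111/40)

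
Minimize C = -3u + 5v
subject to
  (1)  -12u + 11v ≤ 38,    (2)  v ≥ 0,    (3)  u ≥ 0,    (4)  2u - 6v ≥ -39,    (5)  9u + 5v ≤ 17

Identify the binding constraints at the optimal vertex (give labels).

(2) and (5)

Vertices and C = -3u + 5v:
  (0, 0) → C = 0
  (17/9, 0) → C = -17/3
  (0, 17/5) → C = 17

The minimum is at (17/9, 0). Substituting into each constraint, equality holds for (2) and (5); the remaining constraints have slack.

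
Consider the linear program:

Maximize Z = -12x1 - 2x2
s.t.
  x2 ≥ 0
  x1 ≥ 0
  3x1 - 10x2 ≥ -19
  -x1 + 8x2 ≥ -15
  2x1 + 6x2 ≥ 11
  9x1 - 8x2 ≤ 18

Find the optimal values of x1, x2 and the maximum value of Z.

x1 = 0, x2 = 11/6, maximum Z = -11/3

Feasible corners and Z = -12x1 - 2x2:
  (0, 19/10) → Z = -19/5
  (0, 11/6) → Z = -11/3
  (166/33, 75/22) → Z = -739/11
  (14/5, 9/10) → Z = -177/5

The binding constraints are x1 = 0 and 2x1 + 6x2 = 11.
Solving simultaneously gives x1 = 0, x2 = 11/6.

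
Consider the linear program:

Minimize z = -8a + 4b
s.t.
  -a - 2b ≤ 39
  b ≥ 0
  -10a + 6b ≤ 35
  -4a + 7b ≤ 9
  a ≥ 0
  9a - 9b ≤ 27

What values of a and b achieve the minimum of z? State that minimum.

a = 10, b = 7, minimum z = -52

Extreme points and z = -8a + 4b:
  (0, 0) → z = 0
  (3, 0) → z = -24
  (0, 9/7) → z = 36/7
  (10, 7) → z = -52

The optimum lies where -4a + 7b = 9 and 9a - 9b = 27.
Solving simultaneously gives a = 10, b = 7.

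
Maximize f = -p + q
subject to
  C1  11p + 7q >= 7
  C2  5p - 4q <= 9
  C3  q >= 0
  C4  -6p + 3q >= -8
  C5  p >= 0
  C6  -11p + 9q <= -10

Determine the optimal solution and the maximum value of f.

Feasible corners and f = -p + q:
  (4/3, 0) → f = -4/3
  (10/11, 0) → f = -10/11
  (2, 4/3) → f = -2/3

The optimum lies where -6p + 3q = -8 and -11p + 9q = -10.
Solving simultaneously gives p = 2, q = 4/3.

p = 2, q = 4/3, maximum f = -2/3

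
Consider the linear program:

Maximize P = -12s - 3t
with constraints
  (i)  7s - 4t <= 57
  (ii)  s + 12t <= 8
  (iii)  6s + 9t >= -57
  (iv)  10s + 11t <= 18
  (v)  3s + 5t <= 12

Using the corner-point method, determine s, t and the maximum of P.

s = -12, t = 5/3, maximum P = 139

Extreme points and P = -12s - 3t:
  (95/29, -247/29) → P = -399/29
  (233/39, -148/39) → P = -784/13
  (-12, 5/3) → P = 139
  (128/109, 62/109) → P = -1722/109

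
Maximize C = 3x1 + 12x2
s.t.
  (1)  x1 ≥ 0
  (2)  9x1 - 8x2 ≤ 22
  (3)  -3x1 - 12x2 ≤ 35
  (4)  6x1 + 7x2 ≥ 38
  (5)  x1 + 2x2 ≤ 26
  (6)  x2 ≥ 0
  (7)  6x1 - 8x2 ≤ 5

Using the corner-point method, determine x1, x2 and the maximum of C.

Corner points and C = 3x1 + 12x2:
  (0, 38/7) → C = 456/7
  (0, 13) → C = 156
  (126/13, 106/13) → C = 1650/13
  (17/3, 29/8) → C = 121/2
  (113/30, 11/5) → C = 377/10

x1 = 0, x2 = 13, maximum C = 156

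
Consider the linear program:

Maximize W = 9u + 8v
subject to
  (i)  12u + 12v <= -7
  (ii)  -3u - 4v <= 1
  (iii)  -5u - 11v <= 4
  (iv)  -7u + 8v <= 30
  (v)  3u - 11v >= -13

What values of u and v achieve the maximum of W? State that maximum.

u = -4/3, v = 3/4, maximum W = -6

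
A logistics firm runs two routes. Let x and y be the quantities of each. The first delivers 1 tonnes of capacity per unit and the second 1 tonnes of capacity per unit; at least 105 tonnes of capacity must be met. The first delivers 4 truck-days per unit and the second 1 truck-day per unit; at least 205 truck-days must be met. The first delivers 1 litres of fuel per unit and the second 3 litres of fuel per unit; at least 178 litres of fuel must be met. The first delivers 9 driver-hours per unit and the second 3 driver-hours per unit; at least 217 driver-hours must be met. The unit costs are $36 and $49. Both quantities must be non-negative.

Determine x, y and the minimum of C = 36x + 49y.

x = 137/2, y = 73/2, minimum C = 8509/2

Vertices and C = 36x + 49y:
  (0, 205) → C = 10045
  (178, 0) → C = 6408
  (100/3, 215/3) → C = 14135/3
  (137/2, 73/2) → C = 8509/2
The feasible region is unbounded (it extends along (0, 1), (1, 0)), but C strictly increases along every unbounded feasible direction, so there is no improving ray and the minimum is attained at a vertex.

At the optimal vertex, x + y = 105 and x + 3y = 178.
Solving simultaneously gives x = 137/2, y = 73/2.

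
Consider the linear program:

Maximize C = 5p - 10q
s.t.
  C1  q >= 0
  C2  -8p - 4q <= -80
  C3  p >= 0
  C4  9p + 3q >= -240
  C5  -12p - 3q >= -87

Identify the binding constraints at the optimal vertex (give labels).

C2 and C5

Corner points and C = 5p - 10q:
  (0, 20) → C = -200
  (9/2, 11) → C = -175/2
  (0, 29) → C = -290

The maximum is at (9/2, 11). Substituting into each constraint, equality holds for C2 and C5; the remaining constraints have slack.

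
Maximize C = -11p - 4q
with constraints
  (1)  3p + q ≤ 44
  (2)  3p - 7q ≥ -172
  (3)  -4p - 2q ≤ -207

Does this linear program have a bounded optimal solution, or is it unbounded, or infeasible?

The boundaries 3p + q = 44 and 3p - 7q = -172 meet at (17/3, 27), but that point violates -4p - 2q ≤ -207. Every candidate vertex is excluded by some other constraint, so the feasible region is empty.

infeasible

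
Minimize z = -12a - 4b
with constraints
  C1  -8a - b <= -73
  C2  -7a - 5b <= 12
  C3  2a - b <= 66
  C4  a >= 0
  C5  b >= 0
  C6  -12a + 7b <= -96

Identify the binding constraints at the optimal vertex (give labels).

C3 and C6

Vertices and z = -12a - 4b:
  (73/8, 0) → z = -219/2
  (607/68, 27/17) → z = -1929/17
  (33, 0) → z = -396
  (183, 300) → z = -3396

The minimum is at (183, 300). Substituting into each constraint, equality holds for C3 and C6; the remaining constraints have slack.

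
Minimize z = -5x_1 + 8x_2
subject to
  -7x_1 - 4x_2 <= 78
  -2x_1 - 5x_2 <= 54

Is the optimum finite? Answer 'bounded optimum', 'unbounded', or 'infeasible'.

From the feasible point (-58/9, -74/9), moving in the direction (5, -2) keeps every constraint satisfied while z decreases without bound.

unbounded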